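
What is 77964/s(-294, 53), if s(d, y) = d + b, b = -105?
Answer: -25988/133 ≈ -195.40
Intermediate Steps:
s(d, y) = -105 + d (s(d, y) = d - 105 = -105 + d)
77964/s(-294, 53) = 77964/(-105 - 294) = 77964/(-399) = 77964*(-1/399) = -25988/133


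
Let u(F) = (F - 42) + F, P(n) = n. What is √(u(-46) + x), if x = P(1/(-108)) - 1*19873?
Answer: I*√6482271/18 ≈ 141.45*I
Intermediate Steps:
u(F) = -42 + 2*F (u(F) = (-42 + F) + F = -42 + 2*F)
x = -2146285/108 (x = 1/(-108) - 1*19873 = -1/108 - 19873 = -2146285/108 ≈ -19873.)
√(u(-46) + x) = √((-42 + 2*(-46)) - 2146285/108) = √((-42 - 92) - 2146285/108) = √(-134 - 2146285/108) = √(-2160757/108) = I*√6482271/18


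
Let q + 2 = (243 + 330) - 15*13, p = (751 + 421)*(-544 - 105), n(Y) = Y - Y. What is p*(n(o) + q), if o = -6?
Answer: -285996128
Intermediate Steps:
n(Y) = 0
p = -760628 (p = 1172*(-649) = -760628)
q = 376 (q = -2 + ((243 + 330) - 15*13) = -2 + (573 - 195) = -2 + 378 = 376)
p*(n(o) + q) = -760628*(0 + 376) = -760628*376 = -285996128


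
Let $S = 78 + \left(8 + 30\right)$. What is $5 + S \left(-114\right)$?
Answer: $-13219$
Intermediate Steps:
$S = 116$ ($S = 78 + 38 = 116$)
$5 + S \left(-114\right) = 5 + 116 \left(-114\right) = 5 - 13224 = -13219$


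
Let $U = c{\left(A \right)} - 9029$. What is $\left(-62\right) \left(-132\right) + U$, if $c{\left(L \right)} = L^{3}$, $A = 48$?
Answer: $109747$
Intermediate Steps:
$U = 101563$ ($U = 48^{3} - 9029 = 110592 - 9029 = 101563$)
$\left(-62\right) \left(-132\right) + U = \left(-62\right) \left(-132\right) + 101563 = 8184 + 101563 = 109747$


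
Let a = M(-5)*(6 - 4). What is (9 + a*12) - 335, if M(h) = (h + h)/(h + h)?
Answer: -302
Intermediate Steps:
M(h) = 1 (M(h) = (2*h)/((2*h)) = (2*h)*(1/(2*h)) = 1)
a = 2 (a = 1*(6 - 4) = 1*2 = 2)
(9 + a*12) - 335 = (9 + 2*12) - 335 = (9 + 24) - 335 = 33 - 335 = -302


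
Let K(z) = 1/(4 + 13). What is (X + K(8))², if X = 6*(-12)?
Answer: 1495729/289 ≈ 5175.5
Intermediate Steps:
X = -72
K(z) = 1/17
(X + K(8))² = (-72 + 1/17)² = (-1223/17)² = 1495729/289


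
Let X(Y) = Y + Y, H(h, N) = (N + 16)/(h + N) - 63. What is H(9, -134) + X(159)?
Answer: 31993/125 ≈ 255.94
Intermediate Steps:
H(h, N) = -63 + (16 + N)/(N + h) (H(h, N) = (16 + N)/(N + h) - 63 = -63 + (16 + N)/(N + h))
X(Y) = 2*Y
H(9, -134) + X(159) = (16 - 63*9 - 62*(-134))/(-134 + 9) + 2*159 = (16 - 567 + 8308)/(-125) + 318 = -1/125*7757 + 318 = -7757/125 + 318 = 31993/125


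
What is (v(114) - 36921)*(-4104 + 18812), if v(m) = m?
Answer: -541357356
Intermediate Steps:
(v(114) - 36921)*(-4104 + 18812) = (114 - 36921)*(-4104 + 18812) = -36807*14708 = -541357356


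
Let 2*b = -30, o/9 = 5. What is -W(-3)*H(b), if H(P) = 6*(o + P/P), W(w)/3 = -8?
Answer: 6624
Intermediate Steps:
o = 45 (o = 9*5 = 45)
b = -15 (b = (½)*(-30) = -15)
W(w) = -24 (W(w) = 3*(-8) = -24)
H(P) = 276 (H(P) = 6*(45 + P/P) = 6*(45 + 1) = 6*46 = 276)
-W(-3)*H(b) = -(-24)*276 = -1*(-6624) = 6624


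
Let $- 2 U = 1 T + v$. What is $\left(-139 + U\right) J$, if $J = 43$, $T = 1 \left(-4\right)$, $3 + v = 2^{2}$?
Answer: $- \frac{11825}{2} \approx -5912.5$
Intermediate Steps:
$v = 1$ ($v = -3 + 2^{2} = -3 + 4 = 1$)
$T = -4$
$U = \frac{3}{2}$ ($U = - \frac{1 \left(-4\right) + 1}{2} = - \frac{-4 + 1}{2} = \left(- \frac{1}{2}\right) \left(-3\right) = \frac{3}{2} \approx 1.5$)
$\left(-139 + U\right) J = \left(-139 + \frac{3}{2}\right) 43 = \left(- \frac{275}{2}\right) 43 = - \frac{11825}{2}$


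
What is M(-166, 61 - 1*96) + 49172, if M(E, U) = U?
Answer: 49137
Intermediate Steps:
M(-166, 61 - 1*96) + 49172 = (61 - 1*96) + 49172 = (61 - 96) + 49172 = -35 + 49172 = 49137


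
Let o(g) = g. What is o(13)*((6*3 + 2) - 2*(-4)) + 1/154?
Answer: 56057/154 ≈ 364.01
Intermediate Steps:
o(13)*((6*3 + 2) - 2*(-4)) + 1/154 = 13*((6*3 + 2) - 2*(-4)) + 1/154 = 13*((18 + 2) + 8) + 1/154 = 13*(20 + 8) + 1/154 = 13*28 + 1/154 = 364 + 1/154 = 56057/154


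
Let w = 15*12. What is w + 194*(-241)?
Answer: -46574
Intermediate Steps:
w = 180
w + 194*(-241) = 180 + 194*(-241) = 180 - 46754 = -46574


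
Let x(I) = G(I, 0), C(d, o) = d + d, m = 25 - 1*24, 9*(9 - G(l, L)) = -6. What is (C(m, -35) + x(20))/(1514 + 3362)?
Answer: 35/14628 ≈ 0.0023927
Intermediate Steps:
G(l, L) = 29/3 (G(l, L) = 9 - 1/9*(-6) = 9 + 2/3 = 29/3)
m = 1 (m = 25 - 24 = 1)
C(d, o) = 2*d
x(I) = 29/3
(C(m, -35) + x(20))/(1514 + 3362) = (2*1 + 29/3)/(1514 + 3362) = (2 + 29/3)/4876 = (35/3)*(1/4876) = 35/14628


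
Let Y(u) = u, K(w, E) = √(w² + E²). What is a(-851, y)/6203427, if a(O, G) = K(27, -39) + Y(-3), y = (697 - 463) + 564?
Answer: -1/2067809 + 5*√10/2067809 ≈ 7.1628e-6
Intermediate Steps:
K(w, E) = √(E² + w²)
y = 798 (y = 234 + 564 = 798)
a(O, G) = -3 + 15*√10 (a(O, G) = √((-39)² + 27²) - 3 = √(1521 + 729) - 3 = √2250 - 3 = 15*√10 - 3 = -3 + 15*√10)
a(-851, y)/6203427 = (-3 + 15*√10)/6203427 = (-3 + 15*√10)*(1/6203427) = -1/2067809 + 5*√10/2067809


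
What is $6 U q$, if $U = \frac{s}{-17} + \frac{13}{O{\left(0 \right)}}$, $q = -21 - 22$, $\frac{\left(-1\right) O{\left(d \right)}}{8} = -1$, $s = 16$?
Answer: $- \frac{11997}{68} \approx -176.43$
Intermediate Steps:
$O{\left(d \right)} = 8$ ($O{\left(d \right)} = \left(-8\right) \left(-1\right) = 8$)
$q = -43$
$U = \frac{93}{136}$ ($U = \frac{16}{-17} + \frac{13}{8} = 16 \left(- \frac{1}{17}\right) + 13 \cdot \frac{1}{8} = - \frac{16}{17} + \frac{13}{8} = \frac{93}{136} \approx 0.68382$)
$6 U q = 6 \cdot \frac{93}{136} \left(-43\right) = \frac{279}{68} \left(-43\right) = - \frac{11997}{68}$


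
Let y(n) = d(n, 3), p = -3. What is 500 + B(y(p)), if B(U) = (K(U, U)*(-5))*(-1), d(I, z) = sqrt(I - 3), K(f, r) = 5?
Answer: 525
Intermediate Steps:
d(I, z) = sqrt(-3 + I)
y(n) = sqrt(-3 + n)
B(U) = 25 (B(U) = (5*(-5))*(-1) = -25*(-1) = 25)
500 + B(y(p)) = 500 + 25 = 525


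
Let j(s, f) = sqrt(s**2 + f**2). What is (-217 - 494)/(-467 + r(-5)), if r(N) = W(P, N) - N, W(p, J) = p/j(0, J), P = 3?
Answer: 1185/769 ≈ 1.5410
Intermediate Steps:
j(s, f) = sqrt(f**2 + s**2)
W(p, J) = p/sqrt(J**2) (W(p, J) = p/(sqrt(J**2 + 0**2)) = p/(sqrt(J**2 + 0)) = p/(sqrt(J**2)) = p/sqrt(J**2))
r(N) = -N + 3/sqrt(N**2) (r(N) = 3/sqrt(N**2) - N = -N + 3/sqrt(N**2))
(-217 - 494)/(-467 + r(-5)) = (-217 - 494)/(-467 + (-1*(-5) + 3/sqrt((-5)**2))) = -711/(-467 + (5 + 3/sqrt(25))) = -711/(-467 + (5 + 3*(1/5))) = -711/(-467 + (5 + 3/5)) = -711/(-467 + 28/5) = -711/(-2307/5) = -711*(-5/2307) = 1185/769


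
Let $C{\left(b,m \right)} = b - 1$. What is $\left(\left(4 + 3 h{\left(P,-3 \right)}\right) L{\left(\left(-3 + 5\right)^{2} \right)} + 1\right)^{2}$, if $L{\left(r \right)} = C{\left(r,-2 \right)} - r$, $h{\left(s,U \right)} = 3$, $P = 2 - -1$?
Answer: $144$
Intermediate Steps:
$C{\left(b,m \right)} = -1 + b$
$P = 3$ ($P = 2 + 1 = 3$)
$L{\left(r \right)} = -1$ ($L{\left(r \right)} = \left(-1 + r\right) - r = -1$)
$\left(\left(4 + 3 h{\left(P,-3 \right)}\right) L{\left(\left(-3 + 5\right)^{2} \right)} + 1\right)^{2} = \left(\left(4 + 3 \cdot 3\right) \left(-1\right) + 1\right)^{2} = \left(\left(4 + 9\right) \left(-1\right) + 1\right)^{2} = \left(13 \left(-1\right) + 1\right)^{2} = \left(-13 + 1\right)^{2} = \left(-12\right)^{2} = 144$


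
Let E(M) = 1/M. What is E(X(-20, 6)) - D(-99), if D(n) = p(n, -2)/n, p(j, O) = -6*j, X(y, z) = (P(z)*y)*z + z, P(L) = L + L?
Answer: 8603/1434 ≈ 5.9993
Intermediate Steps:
P(L) = 2*L
X(y, z) = z + 2*y*z² (X(y, z) = ((2*z)*y)*z + z = (2*y*z)*z + z = 2*y*z² + z = z + 2*y*z²)
D(n) = -6 (D(n) = (-6*n)/n = -6)
E(X(-20, 6)) - D(-99) = 1/(6*(1 + 2*(-20)*6)) - 1*(-6) = 1/(6*(1 - 240)) + 6 = 1/(6*(-239)) + 6 = 1/(-1434) + 6 = -1/1434 + 6 = 8603/1434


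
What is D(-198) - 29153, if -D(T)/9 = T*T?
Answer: -381989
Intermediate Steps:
D(T) = -9*T² (D(T) = -9*T*T = -9*T²)
D(-198) - 29153 = -9*(-198)² - 29153 = -9*39204 - 29153 = -352836 - 29153 = -381989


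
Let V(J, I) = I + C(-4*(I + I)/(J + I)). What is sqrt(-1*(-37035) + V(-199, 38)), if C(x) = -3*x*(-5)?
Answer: sqrt(961703393)/161 ≈ 192.62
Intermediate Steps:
C(x) = 15*x
V(J, I) = I - 120*I/(I + J) (V(J, I) = I + 15*(-4*(I + I)/(J + I)) = I + 15*(-4*2*I/(I + J)) = I + 15*(-8*I/(I + J)) = I - 120*I/(I + J))
sqrt(-1*(-37035) + V(-199, 38)) = sqrt(-1*(-37035) + 38*(-120 + 38 - 199)/(38 - 199)) = sqrt(37035 + 38*(-281)/(-161)) = sqrt(37035 + 38*(-1/161)*(-281)) = sqrt(37035 + 10678/161) = sqrt(5973313/161) = sqrt(961703393)/161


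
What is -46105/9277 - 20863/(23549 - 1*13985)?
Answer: -634494271/88725228 ≈ -7.1512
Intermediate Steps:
-46105/9277 - 20863/(23549 - 1*13985) = -46105*1/9277 - 20863/(23549 - 13985) = -46105/9277 - 20863/9564 = -634494271/88725228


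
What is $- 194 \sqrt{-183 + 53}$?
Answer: $- 194 i \sqrt{130} \approx - 2211.9 i$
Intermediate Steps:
$- 194 \sqrt{-183 + 53} = - 194 \sqrt{-130} = - 194 i \sqrt{130}$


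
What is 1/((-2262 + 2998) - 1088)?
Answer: -1/352 ≈ -0.0028409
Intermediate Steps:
1/((-2262 + 2998) - 1088) = 1/(736 - 1088) = 1/(-352) = -1/352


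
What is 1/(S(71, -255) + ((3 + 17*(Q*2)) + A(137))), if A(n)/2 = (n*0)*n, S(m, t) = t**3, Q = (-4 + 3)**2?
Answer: -1/16581338 ≈ -6.0309e-8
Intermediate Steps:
Q = 1 (Q = (-1)**2 = 1)
A(n) = 0 (A(n) = 2*((n*0)*n) = 2*(0*n) = 2*0 = 0)
1/(S(71, -255) + ((3 + 17*(Q*2)) + A(137))) = 1/((-255)**3 + ((3 + 17*(1*2)) + 0)) = 1/(-16581375 + ((3 + 17*2) + 0)) = 1/(-16581375 + ((3 + 34) + 0)) = 1/(-16581375 + (37 + 0)) = 1/(-16581375 + 37) = 1/(-16581338) = -1/16581338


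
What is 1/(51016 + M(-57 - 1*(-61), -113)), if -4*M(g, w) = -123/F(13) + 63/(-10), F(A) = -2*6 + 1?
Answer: 440/22446503 ≈ 1.9602e-5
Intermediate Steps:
F(A) = -11 (F(A) = -12 + 1 = -11)
M(g, w) = -537/440 (M(g, w) = -(-123/(-11) + 63/(-10))/4 = -(-123*(-1/11) + 63*(-⅒))/4 = -(123/11 - 63/10)/4 = -¼*537/110 = -537/440)
1/(51016 + M(-57 - 1*(-61), -113)) = 1/(51016 - 537/440) = 1/(22446503/440) = 440/22446503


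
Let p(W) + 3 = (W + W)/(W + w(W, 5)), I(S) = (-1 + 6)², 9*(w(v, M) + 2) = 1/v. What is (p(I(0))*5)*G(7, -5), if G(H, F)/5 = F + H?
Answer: -53475/1294 ≈ -41.325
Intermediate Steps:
w(v, M) = -2 + 1/(9*v)
G(H, F) = 5*F + 5*H (G(H, F) = 5*(F + H) = 5*F + 5*H)
I(S) = 25 (I(S) = 5² = 25)
p(W) = -3 + 2*W/(-2 + W + 1/(9*W)) (p(W) = -3 + (W + W)/(W + (-2 + 1/(9*W))) = -3 + (2*W)/(-2 + W + 1/(9*W)) = -3 + 2*W/(-2 + W + 1/(9*W)))
(p(I(0))*5)*G(7, -5) = ((3*(-1 - 3*25² + 18*25)/(1 + 9*25*(-2 + 25)))*5)*(5*(-5) + 5*7) = ((3*(-1 - 3*625 + 450)/(1 + 9*25*23))*5)*(-25 + 35) = ((3*(-1 - 1875 + 450)/(1 + 5175))*5)*10 = ((3*(-1426)/5176)*5)*10 = ((3*(1/5176)*(-1426))*5)*10 = -2139/2588*5*10 = -10695/2588*10 = -53475/1294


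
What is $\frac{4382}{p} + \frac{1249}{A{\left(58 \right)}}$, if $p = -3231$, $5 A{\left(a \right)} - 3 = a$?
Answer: $\frac{19910293}{197091} \approx 101.02$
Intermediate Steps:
$A{\left(a \right)} = \frac{3}{5} + \frac{a}{5}$
$\frac{4382}{p} + \frac{1249}{A{\left(58 \right)}} = \frac{4382}{-3231} + \frac{1249}{\frac{3}{5} + \frac{1}{5} \cdot 58} = 4382 \left(- \frac{1}{3231}\right) + \frac{1249}{\frac{3}{5} + \frac{58}{5}} = - \frac{4382}{3231} + \frac{1249}{\frac{61}{5}} = - \frac{4382}{3231} + 1249 \cdot \frac{5}{61} = - \frac{4382}{3231} + \frac{6245}{61} = \frac{19910293}{197091}$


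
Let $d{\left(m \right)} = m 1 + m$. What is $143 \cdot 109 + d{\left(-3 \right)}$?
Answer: $15581$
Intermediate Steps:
$d{\left(m \right)} = 2 m$ ($d{\left(m \right)} = m + m = 2 m$)
$143 \cdot 109 + d{\left(-3 \right)} = 143 \cdot 109 + 2 \left(-3\right) = 15587 - 6 = 15581$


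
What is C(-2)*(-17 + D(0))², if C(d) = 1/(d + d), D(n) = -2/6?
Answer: -676/9 ≈ -75.111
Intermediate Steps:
D(n) = -⅓ (D(n) = -2*⅙ = -⅓)
C(d) = 1/(2*d)
C(-2)*(-17 + D(0))² = ((½)/(-2))*(-17 - ⅓)² = ((½)*(-½))*(-52/3)² = -¼*2704/9 = -676/9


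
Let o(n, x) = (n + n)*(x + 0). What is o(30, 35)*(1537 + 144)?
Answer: 3530100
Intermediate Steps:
o(n, x) = 2*n*x (o(n, x) = (2*n)*x = 2*n*x)
o(30, 35)*(1537 + 144) = (2*30*35)*(1537 + 144) = 2100*1681 = 3530100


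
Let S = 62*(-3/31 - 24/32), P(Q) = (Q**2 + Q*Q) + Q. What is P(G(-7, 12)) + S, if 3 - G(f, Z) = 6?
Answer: -75/2 ≈ -37.500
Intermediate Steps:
G(f, Z) = -3 (G(f, Z) = 3 - 1*6 = 3 - 6 = -3)
P(Q) = Q + 2*Q**2 (P(Q) = (Q**2 + Q**2) + Q = 2*Q**2 + Q = Q + 2*Q**2)
S = -105/2 (S = 62*(-3*1/31 - 24*1/32) = 62*(-3/31 - 3/4) = 62*(-105/124) = -105/2 ≈ -52.500)
P(G(-7, 12)) + S = -3*(1 + 2*(-3)) - 105/2 = -3*(1 - 6) - 105/2 = -3*(-5) - 105/2 = 15 - 105/2 = -75/2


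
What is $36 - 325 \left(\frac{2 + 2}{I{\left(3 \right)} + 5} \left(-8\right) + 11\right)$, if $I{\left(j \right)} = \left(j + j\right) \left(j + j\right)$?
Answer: $- \frac{134699}{41} \approx -3285.3$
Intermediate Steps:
$I{\left(j \right)} = 4 j^{2}$ ($I{\left(j \right)} = 2 j 2 j = 4 j^{2}$)
$36 - 325 \left(\frac{2 + 2}{I{\left(3 \right)} + 5} \left(-8\right) + 11\right) = 36 - 325 \left(\frac{2 + 2}{4 \cdot 3^{2} + 5} \left(-8\right) + 11\right) = 36 - 325 \left(\frac{4}{4 \cdot 9 + 5} \left(-8\right) + 11\right) = 36 - 325 \left(\frac{4}{36 + 5} \left(-8\right) + 11\right) = 36 - 325 \left(\frac{4}{41} \left(-8\right) + 11\right) = 36 - 325 \left(- \frac{32}{41} + 11\right) = 36 - \frac{136175}{41} = - \frac{134699}{41}$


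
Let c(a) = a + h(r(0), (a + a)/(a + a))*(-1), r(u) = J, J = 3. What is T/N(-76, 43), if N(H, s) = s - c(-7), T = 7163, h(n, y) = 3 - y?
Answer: 551/4 ≈ 137.75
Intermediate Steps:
r(u) = 3
c(a) = -2 + a (c(a) = a + (3 - (a + a)/(a + a))*(-1) = a + (3 - 2*a/(2*a))*(-1) = a + (3 - 2*a*1/(2*a))*(-1) = a + (3 - 1*1)*(-1) = a + (3 - 1)*(-1) = a + 2*(-1) = a - 2 = -2 + a)
N(H, s) = 9 + s (N(H, s) = s - (-2 - 7) = s - 1*(-9) = s + 9 = 9 + s)
T/N(-76, 43) = 7163/(9 + 43) = 7163/52 = 7163*(1/52) = 551/4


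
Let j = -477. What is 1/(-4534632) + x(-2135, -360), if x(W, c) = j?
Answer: -2163019465/4534632 ≈ -477.00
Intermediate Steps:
x(W, c) = -477
1/(-4534632) + x(-2135, -360) = 1/(-4534632) - 477 = -1/4534632 - 477 = -2163019465/4534632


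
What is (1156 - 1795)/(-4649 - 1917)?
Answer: 639/6566 ≈ 0.097319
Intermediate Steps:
(1156 - 1795)/(-4649 - 1917) = -639/(-6566) = -639*(-1/6566) = 639/6566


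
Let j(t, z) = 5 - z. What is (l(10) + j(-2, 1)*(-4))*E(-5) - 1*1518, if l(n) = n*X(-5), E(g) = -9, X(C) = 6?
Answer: -1914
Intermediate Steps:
l(n) = 6*n (l(n) = n*6 = 6*n)
(l(10) + j(-2, 1)*(-4))*E(-5) - 1*1518 = (6*10 + (5 - 1*1)*(-4))*(-9) - 1*1518 = (60 + (5 - 1)*(-4))*(-9) - 1518 = (60 + 4*(-4))*(-9) - 1518 = (60 - 16)*(-9) - 1518 = 44*(-9) - 1518 = -396 - 1518 = -1914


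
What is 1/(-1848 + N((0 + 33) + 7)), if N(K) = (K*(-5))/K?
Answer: -1/1853 ≈ -0.00053967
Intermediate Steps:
N(K) = -5 (N(K) = (-5*K)/K = -5)
1/(-1848 + N((0 + 33) + 7)) = 1/(-1848 - 5) = 1/(-1853) = -1/1853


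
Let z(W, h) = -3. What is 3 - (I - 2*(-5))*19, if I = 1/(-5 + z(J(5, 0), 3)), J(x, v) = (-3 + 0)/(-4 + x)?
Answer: -1477/8 ≈ -184.63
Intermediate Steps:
J(x, v) = -3/(-4 + x)
I = -⅛ (I = 1/(-5 - 3) = 1/(-8) = -⅛ ≈ -0.12500)
3 - (I - 2*(-5))*19 = 3 - (-⅛ - 2*(-5))*19 = 3 - (-⅛ + 10)*19 = 3 - 1*79/8*19 = 3 - 79/8*19 = 3 - 1501/8 = -1477/8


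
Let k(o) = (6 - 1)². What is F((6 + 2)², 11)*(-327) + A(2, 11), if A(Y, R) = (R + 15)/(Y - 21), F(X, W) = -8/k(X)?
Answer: 49054/475 ≈ 103.27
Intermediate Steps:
k(o) = 25 (k(o) = 5² = 25)
F(X, W) = -8/25
A(Y, R) = (15 + R)/(-21 + Y)
F((6 + 2)², 11)*(-327) + A(2, 11) = -8/25*(-327) + (15 + 11)/(-21 + 2) = 2616/25 + 26/(-19) = 2616/25 - 1/19*26 = 2616/25 - 26/19 = 49054/475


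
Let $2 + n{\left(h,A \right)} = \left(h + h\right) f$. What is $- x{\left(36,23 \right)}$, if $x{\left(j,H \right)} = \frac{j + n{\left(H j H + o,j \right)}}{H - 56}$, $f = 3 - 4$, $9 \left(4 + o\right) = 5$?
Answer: $- \frac{342424}{297} \approx -1152.9$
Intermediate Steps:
$o = - \frac{31}{9}$ ($o = -4 + \frac{1}{9} \cdot 5 = -4 + \frac{5}{9} = - \frac{31}{9} \approx -3.4444$)
$f = -1$
$n{\left(h,A \right)} = -2 - 2 h$ ($n{\left(h,A \right)} = -2 + \left(h + h\right) \left(-1\right) = -2 + 2 h \left(-1\right) = -2 - 2 h$)
$x{\left(j,H \right)} = \frac{\frac{44}{9} + j - 2 j H^{2}}{-56 + H}$ ($x{\left(j,H \right)} = \frac{j - \left(2 + 2 \left(H j H - \frac{31}{9}\right)\right)}{H - 56} = \frac{j - \left(2 + 2 \left(j H^{2} - \frac{31}{9}\right)\right)}{-56 + H} = \frac{j - \left(2 + 2 \left(- \frac{31}{9} + j H^{2}\right)\right)}{-56 + H} = \frac{j - \left(- \frac{44}{9} + 2 j H^{2}\right)}{-56 + H} = \frac{\frac{44}{9} + j - 2 j H^{2}}{-56 + H}$)
$- x{\left(36,23 \right)} = - \frac{\frac{44}{9} + 36 - 72 \cdot 23^{2}}{-56 + 23} = - \frac{\frac{44}{9} + 36 - 72 \cdot 529}{-33} = - \frac{\left(-1\right) \left(\frac{44}{9} + 36 - 38088\right)}{33} = - \frac{\left(-1\right) \left(-342424\right)}{33 \cdot 9} = \left(-1\right) \frac{342424}{297} = - \frac{342424}{297}$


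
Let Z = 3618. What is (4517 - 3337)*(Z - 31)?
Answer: 4232660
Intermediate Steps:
(4517 - 3337)*(Z - 31) = (4517 - 3337)*(3618 - 31) = 1180*3587 = 4232660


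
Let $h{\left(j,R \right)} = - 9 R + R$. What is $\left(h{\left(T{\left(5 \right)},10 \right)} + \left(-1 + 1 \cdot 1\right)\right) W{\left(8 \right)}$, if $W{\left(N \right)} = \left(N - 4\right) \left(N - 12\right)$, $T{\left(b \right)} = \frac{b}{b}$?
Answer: $1280$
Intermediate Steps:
$T{\left(b \right)} = 1$
$W{\left(N \right)} = \left(-12 + N\right) \left(-4 + N\right)$ ($W{\left(N \right)} = \left(-4 + N\right) \left(-12 + N\right) = \left(-12 + N\right) \left(-4 + N\right)$)
$h{\left(j,R \right)} = - 8 R$
$\left(h{\left(T{\left(5 \right)},10 \right)} + \left(-1 + 1 \cdot 1\right)\right) W{\left(8 \right)} = \left(\left(-8\right) 10 + \left(-1 + 1 \cdot 1\right)\right) \left(48 + 8^{2} - 128\right) = \left(-80 + \left(-1 + 1\right)\right) \left(48 + 64 - 128\right) = \left(-80 + 0\right) \left(-16\right) = \left(-80\right) \left(-16\right) = 1280$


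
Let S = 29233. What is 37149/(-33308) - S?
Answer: -973729913/33308 ≈ -29234.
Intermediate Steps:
37149/(-33308) - S = 37149/(-33308) - 1*29233 = 37149*(-1/33308) - 29233 = -37149/33308 - 29233 = -973729913/33308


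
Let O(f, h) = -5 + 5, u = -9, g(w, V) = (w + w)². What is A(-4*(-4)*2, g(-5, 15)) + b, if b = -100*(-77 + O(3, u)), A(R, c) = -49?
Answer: 7651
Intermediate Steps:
g(w, V) = 4*w² (g(w, V) = (2*w)² = 4*w²)
O(f, h) = 0
b = 7700 (b = -100*(-77 + 0) = -100*(-77) = 7700)
A(-4*(-4)*2, g(-5, 15)) + b = -49 + 7700 = 7651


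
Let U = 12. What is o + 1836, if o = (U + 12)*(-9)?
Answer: 1620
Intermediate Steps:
o = -216 (o = (12 + 12)*(-9) = 24*(-9) = -216)
o + 1836 = -216 + 1836 = 1620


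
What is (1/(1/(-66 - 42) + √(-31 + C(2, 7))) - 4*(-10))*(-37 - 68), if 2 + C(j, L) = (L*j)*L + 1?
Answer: -3233267940/769823 - 1224720*√66/769823 ≈ -4212.9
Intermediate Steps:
C(j, L) = -1 + j*L² (C(j, L) = -2 + ((L*j)*L + 1) = -2 + (j*L² + 1) = -2 + (1 + j*L²) = -1 + j*L²)
(1/(1/(-66 - 42) + √(-31 + C(2, 7))) - 4*(-10))*(-37 - 68) = (1/(1/(-66 - 42) + √(-31 + (-1 + 2*7²))) - 4*(-10))*(-37 - 68) = (1/(1/(-108) + √(-31 + (-1 + 2*49))) + 40)*(-105) = (1/(-1/108 + √(-31 + (-1 + 98))) + 40)*(-105) = (1/(-1/108 + √(-31 + 97)) + 40)*(-105) = (1/(-1/108 + √66) + 40)*(-105) = (40 + 1/(-1/108 + √66))*(-105) = -4200 - 105/(-1/108 + √66)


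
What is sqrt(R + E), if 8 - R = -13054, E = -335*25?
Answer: sqrt(4687) ≈ 68.462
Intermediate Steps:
E = -8375
R = 13062 (R = 8 - 1*(-13054) = 8 + 13054 = 13062)
sqrt(R + E) = sqrt(13062 - 8375) = sqrt(4687)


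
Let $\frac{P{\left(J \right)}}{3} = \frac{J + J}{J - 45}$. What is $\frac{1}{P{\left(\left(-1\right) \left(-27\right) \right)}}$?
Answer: $- \frac{1}{9} \approx -0.11111$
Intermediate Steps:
$P{\left(J \right)} = \frac{6 J}{-45 + J}$ ($P{\left(J \right)} = 3 \frac{J + J}{J - 45} = 3 \frac{2 J}{-45 + J} = \frac{6 J}{-45 + J}$)
$\frac{1}{P{\left(\left(-1\right) \left(-27\right) \right)}} = \frac{1}{6 \left(\left(-1\right) \left(-27\right)\right) \frac{1}{-45 - -27}} = \frac{1}{6 \cdot 27 \frac{1}{-45 + 27}} = \frac{1}{6 \cdot 27 \frac{1}{-18}} = \frac{1}{6 \cdot 27 \left(- \frac{1}{18}\right)} = \frac{1}{-9} = - \frac{1}{9}$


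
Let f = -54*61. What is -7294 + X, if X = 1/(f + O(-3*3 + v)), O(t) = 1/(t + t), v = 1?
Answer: -384430286/52705 ≈ -7294.0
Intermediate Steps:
O(t) = 1/(2*t)
f = -3294
X = -16/52705 (X = 1/(-3294 + 1/(2*(-3*3 + 1))) = 1/(-3294 + 1/(2*(-9 + 1))) = 1/(-3294 + (½)/(-8)) = 1/(-3294 + (½)*(-⅛)) = 1/(-3294 - 1/16) = 1/(-52705/16) = -16/52705 ≈ -0.00030358)
-7294 + X = -7294 - 16/52705 = -384430286/52705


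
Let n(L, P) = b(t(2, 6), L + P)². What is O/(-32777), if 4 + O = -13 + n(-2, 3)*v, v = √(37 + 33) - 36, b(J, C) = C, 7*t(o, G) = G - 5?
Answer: 53/32777 - √70/32777 ≈ 0.0013617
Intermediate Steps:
t(o, G) = -5/7 + G/7 (t(o, G) = (G - 5)/7 = (-5 + G)/7 = -5/7 + G/7)
n(L, P) = (L + P)²
v = -36 + √70 (v = √70 - 36 = -36 + √70 ≈ -27.633)
O = -53 + √70 (O = -4 + (-13 + (-2 + 3)²*(-36 + √70)) = -4 + (-13 + 1²*(-36 + √70)) = -4 + (-13 + 1*(-36 + √70)) = -4 + (-13 + (-36 + √70)) = -4 + (-49 + √70) = -53 + √70 ≈ -44.633)
O/(-32777) = (-53 + √70)/(-32777) = (-53 + √70)*(-1/32777) = 53/32777 - √70/32777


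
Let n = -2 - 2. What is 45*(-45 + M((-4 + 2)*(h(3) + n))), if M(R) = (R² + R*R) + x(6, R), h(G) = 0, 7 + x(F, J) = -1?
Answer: 3375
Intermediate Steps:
n = -4
x(F, J) = -8 (x(F, J) = -7 - 1 = -8)
M(R) = -8 + 2*R² (M(R) = (R² + R*R) - 8 = (R² + R²) - 8 = 2*R² - 8 = -8 + 2*R²)
45*(-45 + M((-4 + 2)*(h(3) + n))) = 45*(-45 + (-8 + 2*((-4 + 2)*(0 - 4))²)) = 45*(-45 + (-8 + 2*(-2*(-4))²)) = 45*(-45 + (-8 + 2*8²)) = 45*(-45 + (-8 + 2*64)) = 45*(-45 + (-8 + 128)) = 45*(-45 + 120) = 45*75 = 3375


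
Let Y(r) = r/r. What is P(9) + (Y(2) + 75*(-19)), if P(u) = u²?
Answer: -1343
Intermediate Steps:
Y(r) = 1
P(9) + (Y(2) + 75*(-19)) = 9² + (1 + 75*(-19)) = 81 + (1 - 1425) = 81 - 1424 = -1343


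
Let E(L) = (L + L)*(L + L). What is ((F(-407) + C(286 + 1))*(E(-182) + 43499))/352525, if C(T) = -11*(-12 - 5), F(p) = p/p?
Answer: 6617412/70505 ≈ 93.857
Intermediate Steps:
E(L) = 4*L**2 (E(L) = (2*L)*(2*L) = 4*L**2)
F(p) = 1
C(T) = 187 (C(T) = -11*(-17) = 187)
((F(-407) + C(286 + 1))*(E(-182) + 43499))/352525 = ((1 + 187)*(4*(-182)**2 + 43499))/352525 = (188*(4*33124 + 43499))*(1/352525) = (188*(132496 + 43499))*(1/352525) = (188*175995)*(1/352525) = 33087060*(1/352525) = 6617412/70505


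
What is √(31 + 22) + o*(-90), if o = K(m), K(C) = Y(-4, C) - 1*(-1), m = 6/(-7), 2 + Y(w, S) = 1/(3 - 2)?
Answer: √53 ≈ 7.2801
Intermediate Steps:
Y(w, S) = -1 (Y(w, S) = -2 + 1/(3 - 2) = -2 + 1/1 = -2 + 1 = -1)
m = -6/7 (m = 6*(-⅐) = -6/7 ≈ -0.85714)
K(C) = 0 (K(C) = -1 - 1*(-1) = -1 + 1 = 0)
o = 0
√(31 + 22) + o*(-90) = √(31 + 22) + 0*(-90) = √53 + 0 = √53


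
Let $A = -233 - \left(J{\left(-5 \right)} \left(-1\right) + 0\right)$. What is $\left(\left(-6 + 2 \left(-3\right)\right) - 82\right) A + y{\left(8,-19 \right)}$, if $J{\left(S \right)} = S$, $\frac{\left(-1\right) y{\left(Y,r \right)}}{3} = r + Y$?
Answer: $22405$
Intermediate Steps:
$y{\left(Y,r \right)} = - 3 Y - 3 r$ ($y{\left(Y,r \right)} = - 3 \left(r + Y\right) = - 3 \left(Y + r\right) = - 3 Y - 3 r$)
$A = -238$ ($A = -233 - \left(\left(-5\right) \left(-1\right) + 0\right) = -233 - \left(5 + 0\right) = -233 - 5 = -238$)
$\left(\left(-6 + 2 \left(-3\right)\right) - 82\right) A + y{\left(8,-19 \right)} = \left(\left(-6 + 2 \left(-3\right)\right) - 82\right) \left(-238\right) - -33 = \left(\left(-6 - 6\right) - 82\right) \left(-238\right) + \left(-24 + 57\right) = \left(-12 - 82\right) \left(-238\right) + 33 = \left(-94\right) \left(-238\right) + 33 = 22372 + 33 = 22405$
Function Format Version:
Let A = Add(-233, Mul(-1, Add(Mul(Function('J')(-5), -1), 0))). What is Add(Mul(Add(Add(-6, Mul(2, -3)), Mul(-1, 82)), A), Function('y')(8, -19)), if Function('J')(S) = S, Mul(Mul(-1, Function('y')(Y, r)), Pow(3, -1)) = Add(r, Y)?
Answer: 22405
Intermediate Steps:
Function('y')(Y, r) = Add(Mul(-3, Y), Mul(-3, r)) (Function('y')(Y, r) = Mul(-3, Add(r, Y)) = Mul(-3, Add(Y, r)) = Add(Mul(-3, Y), Mul(-3, r)))
A = -238 (A = Add(-233, Mul(-1, Add(Mul(-5, -1), 0))) = Add(-233, Mul(-1, Add(5, 0))) = Add(-233, Mul(-1, 5)) = Add(-233, -5) = -238)
Add(Mul(Add(Add(-6, Mul(2, -3)), Mul(-1, 82)), A), Function('y')(8, -19)) = Add(Mul(Add(Add(-6, Mul(2, -3)), Mul(-1, 82)), -238), Add(Mul(-3, 8), Mul(-3, -19))) = Add(Mul(Add(Add(-6, -6), -82), -238), Add(-24, 57)) = Add(Mul(Add(-12, -82), -238), 33) = Add(Mul(-94, -238), 33) = Add(22372, 33) = 22405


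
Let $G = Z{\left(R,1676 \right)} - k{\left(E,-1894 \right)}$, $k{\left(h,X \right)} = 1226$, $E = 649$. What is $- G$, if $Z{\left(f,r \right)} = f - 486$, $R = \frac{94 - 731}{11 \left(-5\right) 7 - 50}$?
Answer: $\frac{744083}{435} \approx 1710.5$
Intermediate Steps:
$R = \frac{637}{435}$ ($R = - \frac{637}{\left(-55\right) 7 - 50} = - \frac{637}{-385 - 50} = - \frac{637}{-435} = \left(-637\right) \left(- \frac{1}{435}\right) = \frac{637}{435} \approx 1.4644$)
$Z{\left(f,r \right)} = -486 + f$ ($Z{\left(f,r \right)} = f - 486 = -486 + f$)
$G = - \frac{744083}{435}$ ($G = \left(-486 + \frac{637}{435}\right) - 1226 = - \frac{210773}{435} - 1226 = - \frac{744083}{435} \approx -1710.5$)
$- G = \left(-1\right) \left(- \frac{744083}{435}\right) = \frac{744083}{435}$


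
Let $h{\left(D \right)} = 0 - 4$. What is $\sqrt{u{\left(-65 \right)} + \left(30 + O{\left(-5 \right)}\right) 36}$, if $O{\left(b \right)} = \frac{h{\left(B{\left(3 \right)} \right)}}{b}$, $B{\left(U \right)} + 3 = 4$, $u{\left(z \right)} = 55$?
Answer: $\frac{23 \sqrt{55}}{5} \approx 34.115$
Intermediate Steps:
$B{\left(U \right)} = 1$ ($B{\left(U \right)} = -3 + 4 = 1$)
$h{\left(D \right)} = -4$ ($h{\left(D \right)} = 0 - 4 = -4$)
$O{\left(b \right)} = - \frac{4}{b}$
$\sqrt{u{\left(-65 \right)} + \left(30 + O{\left(-5 \right)}\right) 36} = \sqrt{55 + \left(30 - \frac{4}{-5}\right) 36} = \sqrt{55 + \left(30 - - \frac{4}{5}\right) 36} = \sqrt{55 + \left(30 + \frac{4}{5}\right) 36} = \sqrt{55 + \frac{154}{5} \cdot 36} = \sqrt{55 + \frac{5544}{5}} = \sqrt{\frac{5819}{5}} = \frac{23 \sqrt{55}}{5}$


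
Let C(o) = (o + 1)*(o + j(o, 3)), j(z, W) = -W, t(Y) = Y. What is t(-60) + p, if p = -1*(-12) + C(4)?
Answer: -43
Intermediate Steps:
C(o) = (1 + o)*(-3 + o) (C(o) = (o + 1)*(o - 1*3) = (1 + o)*(o - 3) = (1 + o)*(-3 + o))
p = 17 (p = -1*(-12) + (-3 + 4² - 2*4) = 12 + (-3 + 16 - 8) = 12 + 5 = 17)
t(-60) + p = -60 + 17 = -43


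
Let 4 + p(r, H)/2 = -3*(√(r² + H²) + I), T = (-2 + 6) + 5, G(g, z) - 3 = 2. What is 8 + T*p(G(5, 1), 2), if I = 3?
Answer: -226 - 54*√29 ≈ -516.80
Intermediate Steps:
G(g, z) = 5 (G(g, z) = 3 + 2 = 5)
T = 9 (T = 4 + 5 = 9)
p(r, H) = -26 - 6*√(H² + r²) (p(r, H) = -8 + 2*(-3*(√(r² + H²) + 3)) = -8 + 2*(-3*(√(H² + r²) + 3)) = -8 + 2*(-3*(3 + √(H² + r²))) = -8 + 2*(-9 - 3*√(H² + r²)) = -8 + (-18 - 6*√(H² + r²)) = -26 - 6*√(H² + r²))
8 + T*p(G(5, 1), 2) = 8 + 9*(-26 - 6*√(2² + 5²)) = 8 + 9*(-26 - 6*√(4 + 25)) = 8 + 9*(-26 - 6*√29) = 8 + (-234 - 54*√29) = -226 - 54*√29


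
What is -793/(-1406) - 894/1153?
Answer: -342635/1621118 ≈ -0.21136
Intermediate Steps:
-793/(-1406) - 894/1153 = -793*(-1/1406) - 894*1/1153 = 793/1406 - 894/1153 = -342635/1621118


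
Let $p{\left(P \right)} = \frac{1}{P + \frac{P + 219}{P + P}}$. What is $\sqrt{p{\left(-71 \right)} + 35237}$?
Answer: $\frac{8 \sqrt{14404893690}}{5115} \approx 187.72$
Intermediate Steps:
$p{\left(P \right)} = \frac{1}{P + \frac{219 + P}{2 P}}$
$\sqrt{p{\left(-71 \right)} + 35237} = \sqrt{2 \left(-71\right) \frac{1}{219 - 71 + 2 \left(-71\right)^{2}} + 35237} = \sqrt{2 \left(-71\right) \frac{1}{219 - 71 + 2 \cdot 5041} + 35237} = \sqrt{2 \left(-71\right) \frac{1}{219 - 71 + 10082} + 35237} = \sqrt{2 \left(-71\right) \frac{1}{10230} + 35237} = \sqrt{- \frac{71}{5115} + 35237} = \sqrt{\frac{180237184}{5115}} = \frac{8 \sqrt{14404893690}}{5115}$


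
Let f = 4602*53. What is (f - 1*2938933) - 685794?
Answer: -3380821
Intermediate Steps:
f = 243906
(f - 1*2938933) - 685794 = (243906 - 1*2938933) - 685794 = (243906 - 2938933) - 685794 = -2695027 - 685794 = -3380821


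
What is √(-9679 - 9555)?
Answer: I*√19234 ≈ 138.69*I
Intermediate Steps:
√(-9679 - 9555) = √(-19234) = I*√19234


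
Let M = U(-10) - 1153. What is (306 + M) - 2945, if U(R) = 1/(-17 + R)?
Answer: -102385/27 ≈ -3792.0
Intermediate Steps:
M = -31132/27 (M = 1/(-17 - 10) - 1153 = 1/(-27) - 1153 = -1/27 - 1153 = -31132/27 ≈ -1153.0)
(306 + M) - 2945 = (306 - 31132/27) - 2945 = -22870/27 - 2945 = -102385/27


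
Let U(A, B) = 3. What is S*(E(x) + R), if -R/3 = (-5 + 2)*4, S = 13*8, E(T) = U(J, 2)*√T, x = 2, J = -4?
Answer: 3744 + 312*√2 ≈ 4185.2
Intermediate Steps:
E(T) = 3*√T
S = 104
R = 36 (R = -3*(-5 + 2)*4 = -(-9)*4 = -3*(-12) = 36)
S*(E(x) + R) = 104*(3*√2 + 36) = 104*(36 + 3*√2) = 3744 + 312*√2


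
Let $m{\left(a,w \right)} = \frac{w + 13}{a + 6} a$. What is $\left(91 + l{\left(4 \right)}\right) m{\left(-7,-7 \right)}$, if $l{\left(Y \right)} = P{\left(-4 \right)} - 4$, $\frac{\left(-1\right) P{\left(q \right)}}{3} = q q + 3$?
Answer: $1260$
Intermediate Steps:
$P{\left(q \right)} = -9 - 3 q^{2}$ ($P{\left(q \right)} = - 3 \left(q q + 3\right) = - 3 \left(q^{2} + 3\right) = - 3 \left(3 + q^{2}\right) = -9 - 3 q^{2}$)
$m{\left(a,w \right)} = \frac{a \left(13 + w\right)}{6 + a}$ ($m{\left(a,w \right)} = \frac{13 + w}{6 + a} a = \frac{a \left(13 + w\right)}{6 + a}$)
$l{\left(Y \right)} = -61$ ($l{\left(Y \right)} = \left(-9 - 3 \left(-4\right)^{2}\right) - 4 = \left(-9 - 48\right) - 4 = -57 - 4 = -61$)
$\left(91 + l{\left(4 \right)}\right) m{\left(-7,-7 \right)} = \left(91 - 61\right) \left(- \frac{7 \left(13 - 7\right)}{6 - 7}\right) = 30 \left(\left(-7\right) \frac{1}{-1} \cdot 6\right) = 30 \left(\left(-7\right) \left(-1\right) 6\right) = 30 \cdot 42 = 1260$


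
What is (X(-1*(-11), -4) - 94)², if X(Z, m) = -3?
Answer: 9409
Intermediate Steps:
(X(-1*(-11), -4) - 94)² = (-3 - 94)² = (-97)² = 9409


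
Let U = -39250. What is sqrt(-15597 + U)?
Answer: I*sqrt(54847) ≈ 234.19*I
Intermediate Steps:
sqrt(-15597 + U) = sqrt(-15597 - 39250) = sqrt(-54847) = I*sqrt(54847)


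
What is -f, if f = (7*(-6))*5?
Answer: 210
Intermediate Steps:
f = -210 (f = -42*5 = -210)
-f = -1*(-210) = 210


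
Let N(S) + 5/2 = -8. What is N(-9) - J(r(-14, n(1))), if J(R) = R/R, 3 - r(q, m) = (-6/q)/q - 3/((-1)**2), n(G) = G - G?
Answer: -23/2 ≈ -11.500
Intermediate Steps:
N(S) = -21/2 (N(S) = -5/2 - 8 = -21/2)
n(G) = 0
r(q, m) = 6 + 6/q**2 (r(q, m) = 3 - ((-6/q)/q - 3/((-1)**2)) = 3 - (-6/q**2 - 3/1) = 3 - (-6/q**2 - 3*1) = 3 - (-6/q**2 - 3) = 3 - (-3 - 6/q**2) = 3 + (3 + 6/q**2) = 6 + 6/q**2)
J(R) = 1
N(-9) - J(r(-14, n(1))) = -21/2 - 1*1 = -21/2 - 1 = -23/2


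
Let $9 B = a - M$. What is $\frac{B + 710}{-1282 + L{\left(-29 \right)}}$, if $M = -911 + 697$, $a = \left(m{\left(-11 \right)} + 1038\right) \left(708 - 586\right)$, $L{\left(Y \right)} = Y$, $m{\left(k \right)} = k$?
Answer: $- \frac{2314}{207} \approx -11.179$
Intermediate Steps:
$a = 125294$ ($a = \left(-11 + 1038\right) \left(708 - 586\right) = 1027 \cdot 122 = 125294$)
$M = -214$
$B = \frac{41836}{3}$ ($B = \frac{125294 - -214}{9} = \frac{125294 + 214}{9} = \frac{1}{9} \cdot 125508 = \frac{41836}{3} \approx 13945.0$)
$\frac{B + 710}{-1282 + L{\left(-29 \right)}} = \frac{\frac{41836}{3} + 710}{-1282 - 29} = \frac{43966}{3 \left(-1311\right)} = \frac{43966}{3} \left(- \frac{1}{1311}\right) = - \frac{2314}{207}$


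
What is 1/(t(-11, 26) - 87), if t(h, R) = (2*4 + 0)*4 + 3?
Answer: -1/52 ≈ -0.019231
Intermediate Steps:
t(h, R) = 35 (t(h, R) = (8 + 0)*4 + 3 = 8*4 + 3 = 32 + 3 = 35)
1/(t(-11, 26) - 87) = 1/(35 - 87) = 1/(-52) = -1/52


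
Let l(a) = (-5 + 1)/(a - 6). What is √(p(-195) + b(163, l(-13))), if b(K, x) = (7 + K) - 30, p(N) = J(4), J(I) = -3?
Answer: √137 ≈ 11.705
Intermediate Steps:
p(N) = -3
l(a) = -4/(-6 + a)
b(K, x) = -23 + K
√(p(-195) + b(163, l(-13))) = √(-3 + (-23 + 163)) = √(-3 + 140) = √137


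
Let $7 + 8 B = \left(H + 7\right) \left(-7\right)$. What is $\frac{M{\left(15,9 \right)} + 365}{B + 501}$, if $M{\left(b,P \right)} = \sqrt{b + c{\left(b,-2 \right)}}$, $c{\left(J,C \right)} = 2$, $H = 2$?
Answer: $\frac{1460}{1969} + \frac{4 \sqrt{17}}{1969} \approx 0.74987$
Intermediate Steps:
$B = - \frac{35}{4}$ ($B = - \frac{7}{8} + \frac{\left(2 + 7\right) \left(-7\right)}{8} = - \frac{7}{8} + \frac{9 \left(-7\right)}{8} = - \frac{7}{8} + \frac{1}{8} \left(-63\right) = - \frac{7}{8} - \frac{63}{8} = - \frac{35}{4} \approx -8.75$)
$M{\left(b,P \right)} = \sqrt{2 + b}$ ($M{\left(b,P \right)} = \sqrt{b + 2} = \sqrt{2 + b}$)
$\frac{M{\left(15,9 \right)} + 365}{B + 501} = \frac{\sqrt{2 + 15} + 365}{- \frac{35}{4} + 501} = \frac{\sqrt{17} + 365}{\frac{1969}{4}} = \left(365 + \sqrt{17}\right) \frac{4}{1969} = \frac{1460}{1969} + \frac{4 \sqrt{17}}{1969}$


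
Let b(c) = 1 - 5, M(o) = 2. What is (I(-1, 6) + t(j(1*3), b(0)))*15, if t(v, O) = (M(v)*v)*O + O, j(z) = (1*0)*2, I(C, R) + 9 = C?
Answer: -210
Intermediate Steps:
I(C, R) = -9 + C
b(c) = -4
j(z) = 0 (j(z) = 0*2 = 0)
t(v, O) = O + 2*O*v (t(v, O) = (2*v)*O + O = 2*O*v + O = O + 2*O*v)
(I(-1, 6) + t(j(1*3), b(0)))*15 = ((-9 - 1) - 4*(1 + 2*0))*15 = (-10 - 4*(1 + 0))*15 = (-10 - 4*1)*15 = (-10 - 4)*15 = -14*15 = -210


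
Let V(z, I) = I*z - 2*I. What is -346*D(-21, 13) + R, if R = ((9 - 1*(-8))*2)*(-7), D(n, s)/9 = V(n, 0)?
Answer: -238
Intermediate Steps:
V(z, I) = -2*I + I*z
D(n, s) = 0 (D(n, s) = 9*(0*(-2 + n)) = 9*0 = 0)
R = -238 (R = ((9 + 8)*2)*(-7) = (17*2)*(-7) = 34*(-7) = -238)
-346*D(-21, 13) + R = -346*0 - 238 = 0 - 238 = -238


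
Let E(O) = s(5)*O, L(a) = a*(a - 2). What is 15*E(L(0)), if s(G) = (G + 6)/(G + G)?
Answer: 0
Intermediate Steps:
L(a) = a*(-2 + a)
s(G) = (6 + G)/(2*G) (s(G) = (6 + G)/((2*G)) = (6 + G)*(1/(2*G)) = (6 + G)/(2*G))
E(O) = 11*O/10 (E(O) = ((½)*(6 + 5)/5)*O = ((½)*(⅕)*11)*O = 11*O/10)
15*E(L(0)) = 15*(11*(0*(-2 + 0))/10) = 15*(11*(0*(-2))/10) = 15*((11/10)*0) = 15*0 = 0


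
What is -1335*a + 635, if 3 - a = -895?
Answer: -1198195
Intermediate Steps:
a = 898 (a = 3 - 1*(-895) = 3 + 895 = 898)
-1335*a + 635 = -1335*898 + 635 = -1198830 + 635 = -1198195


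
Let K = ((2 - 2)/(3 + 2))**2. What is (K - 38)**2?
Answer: 1444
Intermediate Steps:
K = 0 (K = (0/5)**2 = (0*(1/5))**2 = 0**2 = 0)
(K - 38)**2 = (0 - 38)**2 = (-38)**2 = 1444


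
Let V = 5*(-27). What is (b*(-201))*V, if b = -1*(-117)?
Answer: 3174795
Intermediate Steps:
b = 117
V = -135
(b*(-201))*V = (117*(-201))*(-135) = -23517*(-135) = 3174795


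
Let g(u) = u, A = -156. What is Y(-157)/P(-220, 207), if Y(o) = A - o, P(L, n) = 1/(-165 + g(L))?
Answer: -385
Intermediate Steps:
P(L, n) = 1/(-165 + L)
Y(o) = -156 - o
Y(-157)/P(-220, 207) = (-156 - 1*(-157))/(1/(-165 - 220)) = (-156 + 157)/(1/(-385)) = 1/(-1/385) = 1*(-385) = -385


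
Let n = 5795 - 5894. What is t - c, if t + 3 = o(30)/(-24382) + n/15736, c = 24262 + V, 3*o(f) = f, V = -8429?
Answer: -3037941139125/191837576 ≈ -15836.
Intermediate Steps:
o(f) = f/3
n = -99
c = 15833 (c = 24262 - 8429 = 15833)
t = -576798317/191837576 (t = -3 + (((⅓)*30)/(-24382) - 99/15736) = -3 + (10*(-1/24382) - 99*1/15736) = -3 + (-5/12191 - 99/15736) = -3 - 1285589/191837576 = -576798317/191837576 ≈ -3.0067)
t - c = -576798317/191837576 - 1*15833 = -576798317/191837576 - 15833 = -3037941139125/191837576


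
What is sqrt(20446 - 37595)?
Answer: I*sqrt(17149) ≈ 130.95*I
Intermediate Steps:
sqrt(20446 - 37595) = sqrt(-17149) = I*sqrt(17149)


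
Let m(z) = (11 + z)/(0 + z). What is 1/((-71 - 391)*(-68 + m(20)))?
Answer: 10/306999 ≈ 3.2573e-5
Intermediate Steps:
m(z) = (11 + z)/z
1/((-71 - 391)*(-68 + m(20))) = 1/((-71 - 391)*(-68 + (11 + 20)/20)) = 1/(-462*(-68 + (1/20)*31)) = 1/(-462*(-68 + 31/20)) = 1/(-462*(-1329/20)) = 1/(306999/10) = 10/306999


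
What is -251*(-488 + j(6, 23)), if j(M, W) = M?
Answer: 120982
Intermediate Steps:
-251*(-488 + j(6, 23)) = -251*(-488 + 6) = -251*(-482) = 120982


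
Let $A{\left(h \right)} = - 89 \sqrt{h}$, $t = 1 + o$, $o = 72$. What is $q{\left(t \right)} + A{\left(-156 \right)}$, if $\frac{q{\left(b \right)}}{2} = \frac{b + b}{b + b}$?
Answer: $2 - 178 i \sqrt{39} \approx 2.0 - 1111.6 i$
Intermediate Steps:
$t = 73$ ($t = 1 + 72 = 73$)
$q{\left(b \right)} = 2$ ($q{\left(b \right)} = 2 \frac{b + b}{b + b} = 2 \frac{2 b}{2 b} = 2 \cdot 2 b \frac{1}{2 b} = 2 \cdot 1 = 2$)
$q{\left(t \right)} + A{\left(-156 \right)} = 2 - 89 \sqrt{-156} = 2 - 89 \cdot 2 i \sqrt{39} = 2 - 178 i \sqrt{39}$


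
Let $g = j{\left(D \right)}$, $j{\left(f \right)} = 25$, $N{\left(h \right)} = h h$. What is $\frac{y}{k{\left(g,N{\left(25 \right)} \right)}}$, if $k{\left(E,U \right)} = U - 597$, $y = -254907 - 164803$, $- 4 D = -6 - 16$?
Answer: $- \frac{209855}{14} \approx -14990.0$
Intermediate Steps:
$D = \frac{11}{2}$ ($D = - \frac{-6 - 16}{4} = \left(- \frac{1}{4}\right) \left(-22\right) = \frac{11}{2} \approx 5.5$)
$N{\left(h \right)} = h^{2}$
$y = -419710$ ($y = -254907 - 164803 = -419710$)
$g = 25$
$k{\left(E,U \right)} = -597 + U$
$\frac{y}{k{\left(g,N{\left(25 \right)} \right)}} = - \frac{419710}{-597 + 25^{2}} = - \frac{419710}{-597 + 625} = - \frac{419710}{28} = \left(-419710\right) \frac{1}{28} = - \frac{209855}{14}$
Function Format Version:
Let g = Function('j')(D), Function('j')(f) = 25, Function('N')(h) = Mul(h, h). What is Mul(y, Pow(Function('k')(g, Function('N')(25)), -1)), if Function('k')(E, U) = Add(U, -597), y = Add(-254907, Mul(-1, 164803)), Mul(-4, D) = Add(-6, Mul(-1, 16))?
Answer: Rational(-209855, 14) ≈ -14990.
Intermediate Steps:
D = Rational(11, 2) (D = Mul(Rational(-1, 4), Add(-6, Mul(-1, 16))) = Mul(Rational(-1, 4), Add(-6, -16)) = Mul(Rational(-1, 4), -22) = Rational(11, 2) ≈ 5.5000)
Function('N')(h) = Pow(h, 2)
y = -419710 (y = Add(-254907, -164803) = -419710)
g = 25
Function('k')(E, U) = Add(-597, U)
Mul(y, Pow(Function('k')(g, Function('N')(25)), -1)) = Mul(-419710, Pow(Add(-597, Pow(25, 2)), -1)) = Mul(-419710, Pow(Add(-597, 625), -1)) = Mul(-419710, Pow(28, -1)) = Mul(-419710, Rational(1, 28)) = Rational(-209855, 14)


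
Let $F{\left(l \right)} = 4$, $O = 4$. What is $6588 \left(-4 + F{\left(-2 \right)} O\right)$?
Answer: $79056$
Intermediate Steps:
$6588 \left(-4 + F{\left(-2 \right)} O\right) = 6588 \left(-4 + 4 \cdot 4\right) = 6588 \left(-4 + 16\right) = 6588 \cdot 12 = 79056$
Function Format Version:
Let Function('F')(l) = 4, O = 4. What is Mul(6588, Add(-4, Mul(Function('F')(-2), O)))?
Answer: 79056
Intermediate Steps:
Mul(6588, Add(-4, Mul(Function('F')(-2), O))) = Mul(6588, Add(-4, Mul(4, 4))) = Mul(6588, Add(-4, 16)) = Mul(6588, 12) = 79056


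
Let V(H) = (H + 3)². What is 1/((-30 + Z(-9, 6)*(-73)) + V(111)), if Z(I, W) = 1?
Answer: 1/12893 ≈ 7.7561e-5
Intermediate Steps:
V(H) = (3 + H)²
1/((-30 + Z(-9, 6)*(-73)) + V(111)) = 1/((-30 + 1*(-73)) + (3 + 111)²) = 1/((-30 - 73) + 114²) = 1/(-103 + 12996) = 1/12893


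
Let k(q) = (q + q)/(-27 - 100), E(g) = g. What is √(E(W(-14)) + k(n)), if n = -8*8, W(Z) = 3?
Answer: √64643/127 ≈ 2.0020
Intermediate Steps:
n = -64
k(q) = -2*q/127 (k(q) = (2*q)/(-127) = (2*q)*(-1/127) = -2*q/127)
√(E(W(-14)) + k(n)) = √(3 - 2/127*(-64)) = √(3 + 128/127) = √(509/127) = √64643/127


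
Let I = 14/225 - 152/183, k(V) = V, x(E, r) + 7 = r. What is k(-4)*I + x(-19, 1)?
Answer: -40166/13725 ≈ -2.9265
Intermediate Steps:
x(E, r) = -7 + r
I = -10546/13725 (I = 14*(1/225) - 152*1/183 = 14/225 - 152/183 = -10546/13725 ≈ -0.76838)
k(-4)*I + x(-19, 1) = -4*(-10546/13725) + (-7 + 1) = 42184/13725 - 6 = -40166/13725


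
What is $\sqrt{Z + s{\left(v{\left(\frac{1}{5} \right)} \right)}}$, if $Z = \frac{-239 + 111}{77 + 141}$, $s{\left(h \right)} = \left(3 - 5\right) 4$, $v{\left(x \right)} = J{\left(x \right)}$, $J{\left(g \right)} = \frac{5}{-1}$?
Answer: $\frac{6 i \sqrt{2834}}{109} \approx 2.9304 i$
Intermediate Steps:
$J{\left(g \right)} = -5$ ($J{\left(g \right)} = 5 \left(-1\right) = -5$)
$v{\left(x \right)} = -5$
$s{\left(h \right)} = -8$ ($s{\left(h \right)} = \left(-2\right) 4 = -8$)
$Z = - \frac{64}{109}$ ($Z = - \frac{128}{218} = \left(-128\right) \frac{1}{218} = - \frac{64}{109} \approx -0.58716$)
$\sqrt{Z + s{\left(v{\left(\frac{1}{5} \right)} \right)}} = \sqrt{- \frac{64}{109} - 8} = \sqrt{- \frac{936}{109}} = \frac{6 i \sqrt{2834}}{109}$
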